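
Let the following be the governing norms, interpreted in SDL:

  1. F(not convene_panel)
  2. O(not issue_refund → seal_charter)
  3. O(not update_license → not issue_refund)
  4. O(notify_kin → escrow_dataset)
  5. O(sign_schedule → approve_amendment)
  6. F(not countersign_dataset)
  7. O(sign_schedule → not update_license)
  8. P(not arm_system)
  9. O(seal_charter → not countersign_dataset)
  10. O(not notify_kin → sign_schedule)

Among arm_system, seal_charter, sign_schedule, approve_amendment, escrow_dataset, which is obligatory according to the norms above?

Premise 6, F(not countersign_dataset), is equivalent to O(countersign_dataset).
Premise 9 is O(seal_charter → not countersign_dataset); contrapositively O(countersign_dataset → not seal_charter). Since O(countersign_dataset) holds, K gives O(not seal_charter).
The contrapositive of premise 2 (O(not issue_refund → seal_charter)) is O(not seal_charter → issue_refund), and O(not seal_charter) is already established, so O(issue_refund).
The contrapositive of premise 3 (O(not update_license → not issue_refund)) is O(issue_refund → update_license), and O(issue_refund) is already established, so O(update_license).
The contrapositive of premise 7 (O(sign_schedule → not update_license)) is O(update_license → not sign_schedule), and O(update_license) is already established, so O(not sign_schedule).
Premise 10, O(not notify_kin → sign_schedule), contraposes to O(not sign_schedule → notify_kin); with O(not sign_schedule) we get O(notify_kin).
From O(notify_kin) and premise 4, O(notify_kin → escrow_dataset), we obtain O(escrow_dataset).
So O(escrow_dataset) holds — escrow_dataset is obligatory. None of the other listed options is made obligatory by any chain of premises.

escrow_dataset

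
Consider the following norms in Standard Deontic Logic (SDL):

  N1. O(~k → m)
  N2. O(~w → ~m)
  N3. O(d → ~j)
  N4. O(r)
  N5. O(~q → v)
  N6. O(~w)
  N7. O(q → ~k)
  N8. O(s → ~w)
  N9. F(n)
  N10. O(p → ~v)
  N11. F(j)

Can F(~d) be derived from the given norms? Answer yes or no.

Premise 3 is O(d → ~j); even if O(~j) held, inferring O(d) would be affirming the consequent — invalid.
No other premise forces O(d). An ideal world satisfying every premise can still have ~d true, so F(~d) is not derivable.

No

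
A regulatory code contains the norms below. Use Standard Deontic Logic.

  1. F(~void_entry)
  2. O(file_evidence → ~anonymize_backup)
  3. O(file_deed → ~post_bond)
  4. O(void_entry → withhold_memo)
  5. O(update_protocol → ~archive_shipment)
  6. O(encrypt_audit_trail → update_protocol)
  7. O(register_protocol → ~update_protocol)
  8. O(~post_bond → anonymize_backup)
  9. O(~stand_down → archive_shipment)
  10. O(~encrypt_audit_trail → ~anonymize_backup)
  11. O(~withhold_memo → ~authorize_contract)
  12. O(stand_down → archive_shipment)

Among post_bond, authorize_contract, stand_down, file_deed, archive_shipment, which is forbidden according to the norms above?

By case analysis on ~stand_down: premise 9 gives O(~stand_down → archive_shipment) and premise 12 gives O(stand_down → archive_shipment), so O(archive_shipment) either way.
Premise 5, O(update_protocol → ~archive_shipment), contraposes to O(archive_shipment → ~update_protocol); with O(archive_shipment) we get O(~update_protocol).
Premise 6, O(encrypt_audit_trail → update_protocol), contraposes to O(~update_protocol → ~encrypt_audit_trail); with O(~update_protocol) we get O(~encrypt_audit_trail).
Premise 10 is O(~encrypt_audit_trail → ~anonymize_backup); since O(~encrypt_audit_trail), deontic closure gives O(~anonymize_backup).
Premise 8 is O(~post_bond → anonymize_backup); contrapositively O(~anonymize_backup → post_bond). Since O(~anonymize_backup) holds, K gives O(post_bond).
The contrapositive of premise 3 (O(file_deed → ~post_bond)) is O(post_bond → ~file_deed), and O(post_bond) is already established, so O(~file_deed).
So O(~file_deed) holds, i.e. file_deed is forbidden. None of the other listed options is forbidden under the premises.

file_deed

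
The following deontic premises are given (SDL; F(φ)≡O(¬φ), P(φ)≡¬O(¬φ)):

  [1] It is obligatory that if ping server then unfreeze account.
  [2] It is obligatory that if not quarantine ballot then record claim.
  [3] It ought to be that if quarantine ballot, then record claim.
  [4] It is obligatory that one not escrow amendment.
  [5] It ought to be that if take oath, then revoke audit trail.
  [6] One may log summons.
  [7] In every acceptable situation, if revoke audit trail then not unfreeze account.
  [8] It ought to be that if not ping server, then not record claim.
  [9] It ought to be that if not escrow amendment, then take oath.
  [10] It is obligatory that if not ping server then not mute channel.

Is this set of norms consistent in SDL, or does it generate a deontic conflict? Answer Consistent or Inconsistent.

Inconsistent

Premises 2 and 3 are O(¬quarantine_ballot → record_claim) and O(quarantine_ballot → record_claim); every ideal world satisfies ¬quarantine_ballot or quarantine_ballot, so in either case record_claim holds — hence O(record_claim).
Premise 8, O(¬ping_server → ¬record_claim), contraposes to O(record_claim → ping_server); with O(record_claim) we get O(ping_server).
With premise 1, O(ping_server → unfreeze_account), the K-axiom yields O(unfreeze_account).
Premise 7, O(revoke_audit_trail → ¬unfreeze_account), contraposes to O(unfreeze_account → ¬revoke_audit_trail); with O(unfreeze_account) we get O(¬revoke_audit_trail).
Premise 5 is O(take_oath → revoke_audit_trail); contrapositively O(¬revoke_audit_trail → ¬take_oath). Since O(¬revoke_audit_trail) holds, K gives O(¬take_oath).
Premise 9, O(¬escrow_amendment → take_oath), contraposes to O(¬take_oath → escrow_amendment); with O(¬take_oath) we get O(escrow_amendment).
But premise 4 directly asserts O(¬escrow_amendment).
We now have both O(escrow_amendment) and O(¬escrow_amendment) — escrow_amendment is simultaneously obligatory and forbidden, violating the D-axiom.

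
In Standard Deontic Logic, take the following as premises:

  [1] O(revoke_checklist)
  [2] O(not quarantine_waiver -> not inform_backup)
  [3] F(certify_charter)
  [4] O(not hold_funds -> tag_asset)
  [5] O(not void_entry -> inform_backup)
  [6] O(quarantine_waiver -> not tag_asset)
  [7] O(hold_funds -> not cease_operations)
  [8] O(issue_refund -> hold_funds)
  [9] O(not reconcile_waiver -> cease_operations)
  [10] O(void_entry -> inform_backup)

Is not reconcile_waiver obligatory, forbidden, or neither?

By case analysis on void_entry: premise 10 gives O(void_entry -> inform_backup) and premise 5 gives O(not void_entry -> inform_backup), so O(inform_backup) either way.
The contrapositive of premise 2 (O(not quarantine_waiver -> not inform_backup)) is O(inform_backup -> quarantine_waiver), and O(inform_backup) is already established, so O(quarantine_waiver).
From O(quarantine_waiver) and premise 6, O(quarantine_waiver -> not tag_asset), we obtain O(not tag_asset).
Premise 4 is O(not hold_funds -> tag_asset); contrapositively O(not tag_asset -> hold_funds). Since O(not tag_asset) holds, K gives O(hold_funds).
Premise 7 is O(hold_funds -> not cease_operations); since O(hold_funds), deontic closure gives O(not cease_operations).
Premise 9, O(not reconcile_waiver -> cease_operations), contraposes to O(not cease_operations -> reconcile_waiver); with O(not cease_operations) we get O(reconcile_waiver).
Premises 1, 3, 8 do not contribute to this derivation.
Thus O(reconcile_waiver), which is F(not reconcile_waiver): not reconcile_waiver is forbidden.

Forbidden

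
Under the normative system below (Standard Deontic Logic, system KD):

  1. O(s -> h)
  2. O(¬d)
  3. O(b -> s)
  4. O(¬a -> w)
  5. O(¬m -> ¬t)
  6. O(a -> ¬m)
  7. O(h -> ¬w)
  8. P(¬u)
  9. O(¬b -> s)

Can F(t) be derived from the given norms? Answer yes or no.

By case analysis on ¬b: premise 9 gives O(¬b -> s) and premise 3 gives O(b -> s), so O(s) either way.
Premise 1 is O(s -> h); since O(s), deontic closure gives O(h).
With premise 7, O(h -> ¬w), the K-axiom yields O(¬w).
Premise 4 is O(¬a -> w); contrapositively O(¬w -> a). Since O(¬w) holds, K gives O(a).
With premise 6, O(a -> ¬m), the K-axiom yields O(¬m).
From O(¬m) and premise 5, O(¬m -> ¬t), we obtain O(¬t).
Premises 2, 8 do not contribute to this derivation.
So O(¬t) holds, i.e. F(t). The claim follows.

Yes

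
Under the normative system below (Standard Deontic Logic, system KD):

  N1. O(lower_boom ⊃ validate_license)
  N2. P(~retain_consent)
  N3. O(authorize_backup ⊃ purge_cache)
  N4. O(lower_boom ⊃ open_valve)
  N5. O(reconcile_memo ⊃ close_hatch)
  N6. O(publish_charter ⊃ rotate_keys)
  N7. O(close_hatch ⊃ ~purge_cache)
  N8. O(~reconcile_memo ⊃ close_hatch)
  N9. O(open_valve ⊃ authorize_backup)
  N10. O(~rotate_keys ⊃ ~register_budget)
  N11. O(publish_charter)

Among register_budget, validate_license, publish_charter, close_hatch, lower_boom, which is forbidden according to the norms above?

Premises 8 and 5 cover both cases: O(~reconcile_memo ⊃ close_hatch) and O(reconcile_memo ⊃ close_hatch). Since ~reconcile_memo ∨ reconcile_memo is a tautology, O(close_hatch) follows.
Applying K to premise 7 (O(close_hatch ⊃ ~purge_cache)) and O(close_hatch) yields O(~purge_cache).
The contrapositive of premise 3 (O(authorize_backup ⊃ purge_cache)) is O(~purge_cache ⊃ ~authorize_backup), and O(~purge_cache) is already established, so O(~authorize_backup).
The contrapositive of premise 9 (O(open_valve ⊃ authorize_backup)) is O(~authorize_backup ⊃ ~open_valve), and O(~authorize_backup) is already established, so O(~open_valve).
Premise 4 is O(lower_boom ⊃ open_valve); contrapositively O(~open_valve ⊃ ~lower_boom). Since O(~open_valve) holds, K gives O(~lower_boom).
So O(~lower_boom) holds, i.e. lower_boom is forbidden. None of the other listed options is forbidden under the premises.

lower_boom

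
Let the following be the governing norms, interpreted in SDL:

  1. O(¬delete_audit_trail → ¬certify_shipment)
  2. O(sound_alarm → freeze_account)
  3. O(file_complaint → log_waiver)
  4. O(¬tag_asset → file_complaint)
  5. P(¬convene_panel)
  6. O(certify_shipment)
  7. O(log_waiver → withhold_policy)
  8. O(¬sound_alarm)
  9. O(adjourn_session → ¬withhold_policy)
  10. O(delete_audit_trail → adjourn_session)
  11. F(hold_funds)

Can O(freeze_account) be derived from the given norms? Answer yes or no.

No

Premise 2 is O(sound_alarm → freeze_account), but O(sound_alarm) is not derivable from the premises, so it does not yield O(freeze_account).
No other premise forces O(freeze_account). An ideal world satisfying every premise can still have freeze_account false, so O(freeze_account) is not derivable.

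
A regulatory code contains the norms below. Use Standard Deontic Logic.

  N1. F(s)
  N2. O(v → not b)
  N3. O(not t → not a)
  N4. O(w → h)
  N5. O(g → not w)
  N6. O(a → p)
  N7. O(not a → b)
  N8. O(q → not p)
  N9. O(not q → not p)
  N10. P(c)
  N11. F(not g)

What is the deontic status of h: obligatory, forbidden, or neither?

Neither

Premise 4 is O(w → h), but O(w) is not derivable from the premises, so it does not yield O(h).
No premise or chain of K-axiom applications forces O(h), and none forces O(not h). So h is neither obligatory nor forbidden under these norms.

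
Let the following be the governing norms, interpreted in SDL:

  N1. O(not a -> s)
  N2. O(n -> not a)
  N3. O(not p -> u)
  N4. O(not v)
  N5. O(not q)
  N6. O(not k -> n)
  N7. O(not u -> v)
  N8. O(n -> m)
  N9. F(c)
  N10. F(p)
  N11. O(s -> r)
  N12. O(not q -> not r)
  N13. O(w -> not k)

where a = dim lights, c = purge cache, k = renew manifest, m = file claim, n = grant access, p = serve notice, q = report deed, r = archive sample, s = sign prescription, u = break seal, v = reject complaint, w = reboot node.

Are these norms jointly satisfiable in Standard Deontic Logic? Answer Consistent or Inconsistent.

Premise 7 is O(not u -> v), but O(not u) is not derivable from the premises, so it does not yield O(v).
So O(v) is not derivable, and the apparent clash with O(not v) does not arise.
A world satisfying every obligation exists (e.g. a=true, c=false, k=true, m=false, n=false, p=false, q=false, r=false, s=false, u=true, v=false, w=false); no atom is both obligatory and forbidden, so the set is consistent.

Consistent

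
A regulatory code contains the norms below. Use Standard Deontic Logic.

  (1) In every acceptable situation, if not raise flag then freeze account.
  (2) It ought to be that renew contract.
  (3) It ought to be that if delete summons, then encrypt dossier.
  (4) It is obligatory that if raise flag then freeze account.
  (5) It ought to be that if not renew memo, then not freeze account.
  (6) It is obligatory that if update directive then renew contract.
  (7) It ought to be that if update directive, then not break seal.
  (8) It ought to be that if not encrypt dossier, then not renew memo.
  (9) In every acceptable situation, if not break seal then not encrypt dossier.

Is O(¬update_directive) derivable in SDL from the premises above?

Premises 1 and 4 cover both cases: O(¬raise_flag → freeze_account) and O(raise_flag → freeze_account). Since ¬raise_flag ∨ raise_flag is a tautology, O(freeze_account) follows.
Premise 5, O(¬renew_memo → ¬freeze_account), contraposes to O(freeze_account → renew_memo); with O(freeze_account) we get O(renew_memo).
Premise 8, O(¬encrypt_dossier → ¬renew_memo), contraposes to O(renew_memo → encrypt_dossier); with O(renew_memo) we get O(encrypt_dossier).
The contrapositive of premise 9 (O(¬break_seal → ¬encrypt_dossier)) is O(encrypt_dossier → break_seal), and O(encrypt_dossier) is already established, so O(break_seal).
Premise 7, O(update_directive → ¬break_seal), contraposes to O(break_seal → ¬update_directive); with O(break_seal) we get O(¬update_directive).
Premises 2, 3, 6 do not contribute to this derivation.
So O(¬update_directive) follows.

Yes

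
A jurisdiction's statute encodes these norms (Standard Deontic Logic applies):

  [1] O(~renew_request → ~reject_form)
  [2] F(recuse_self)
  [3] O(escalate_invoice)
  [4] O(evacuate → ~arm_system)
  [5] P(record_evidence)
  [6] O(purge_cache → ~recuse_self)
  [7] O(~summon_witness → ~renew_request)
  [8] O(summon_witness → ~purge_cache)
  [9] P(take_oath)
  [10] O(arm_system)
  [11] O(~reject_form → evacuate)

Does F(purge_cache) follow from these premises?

Premise 10 gives O(arm_system).
The contrapositive of premise 4 (O(evacuate → ~arm_system)) is O(arm_system → ~evacuate), and O(arm_system) is already established, so O(~evacuate).
Premise 11, O(~reject_form → evacuate), contraposes to O(~evacuate → reject_form); with O(~evacuate) we get O(reject_form).
Premise 1, O(~renew_request → ~reject_form), contraposes to O(reject_form → renew_request); with O(reject_form) we get O(renew_request).
Premise 7, O(~summon_witness → ~renew_request), contraposes to O(renew_request → summon_witness); with O(renew_request) we get O(summon_witness).
From O(summon_witness) and premise 8, O(summon_witness → ~purge_cache), we obtain O(~purge_cache).
Premises 2, 3, 5, 6, 9 do not contribute to this derivation.
So O(~purge_cache) holds, i.e. F(purge_cache). The claim follows.

Yes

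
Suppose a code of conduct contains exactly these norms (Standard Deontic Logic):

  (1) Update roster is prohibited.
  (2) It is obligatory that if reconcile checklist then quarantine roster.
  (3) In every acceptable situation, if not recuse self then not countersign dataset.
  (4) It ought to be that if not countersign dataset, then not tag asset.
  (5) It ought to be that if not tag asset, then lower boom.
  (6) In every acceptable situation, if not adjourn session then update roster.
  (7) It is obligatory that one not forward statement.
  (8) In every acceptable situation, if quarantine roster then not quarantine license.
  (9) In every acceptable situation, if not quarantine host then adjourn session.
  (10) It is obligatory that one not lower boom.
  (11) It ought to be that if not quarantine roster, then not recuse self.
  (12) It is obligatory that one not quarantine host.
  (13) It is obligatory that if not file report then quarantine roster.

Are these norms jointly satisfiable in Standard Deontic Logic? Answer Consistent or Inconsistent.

Premise 6 is O(¬adjourn_session → update_roster), but O(¬adjourn_session) is not derivable from the premises, so it does not yield O(update_roster).
So O(update_roster) is not derivable, and the apparent clash with O(¬update_roster) does not arise.
A world satisfying every obligation exists (e.g. adjourn_session=true, countersign_dataset=true, file_report=false, forward_statement=false, lower_boom=false, quarantine_host=false, quarantine_license=false, quarantine_roster=true, reconcile_checklist=false, recuse_self=true, tag_asset=true, update_roster=false); no atom is both obligatory and forbidden, so the set is consistent.

Consistent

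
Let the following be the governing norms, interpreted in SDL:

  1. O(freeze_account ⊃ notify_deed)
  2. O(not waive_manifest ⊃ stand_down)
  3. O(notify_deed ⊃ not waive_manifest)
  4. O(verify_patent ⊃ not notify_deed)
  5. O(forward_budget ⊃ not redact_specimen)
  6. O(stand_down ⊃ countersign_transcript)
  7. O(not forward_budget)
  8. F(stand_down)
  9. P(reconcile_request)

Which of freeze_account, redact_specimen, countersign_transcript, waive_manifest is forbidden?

freeze_account

F(stand_down) at premise 8 means O(not stand_down).
The contrapositive of premise 2 (O(not waive_manifest ⊃ stand_down)) is O(not stand_down ⊃ waive_manifest), and O(not stand_down) is already established, so O(waive_manifest).
Premise 3 is O(notify_deed ⊃ not waive_manifest); contrapositively O(waive_manifest ⊃ not notify_deed). Since O(waive_manifest) holds, K gives O(not notify_deed).
The contrapositive of premise 1 (O(freeze_account ⊃ notify_deed)) is O(not notify_deed ⊃ not freeze_account), and O(not notify_deed) is already established, so O(not freeze_account).
So O(not freeze_account) holds, i.e. freeze_account is forbidden. None of the other listed options is forbidden under the premises.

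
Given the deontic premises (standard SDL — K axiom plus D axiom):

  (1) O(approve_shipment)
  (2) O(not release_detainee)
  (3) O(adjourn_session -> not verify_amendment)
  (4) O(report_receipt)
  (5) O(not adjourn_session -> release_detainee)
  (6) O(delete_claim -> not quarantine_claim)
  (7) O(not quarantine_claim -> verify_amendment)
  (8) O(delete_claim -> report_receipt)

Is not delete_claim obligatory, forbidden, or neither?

Premise 2 gives O(not release_detainee).
Premise 5 is O(not adjourn_session -> release_detainee); contrapositively O(not release_detainee -> adjourn_session). Since O(not release_detainee) holds, K gives O(adjourn_session).
From O(adjourn_session) and premise 3, O(adjourn_session -> not verify_amendment), we obtain O(not verify_amendment).
Premise 7, O(not quarantine_claim -> verify_amendment), contraposes to O(not verify_amendment -> quarantine_claim); with O(not verify_amendment) we get O(quarantine_claim).
The contrapositive of premise 6 (O(delete_claim -> not quarantine_claim)) is O(quarantine_claim -> not delete_claim), and O(quarantine_claim) is already established, so O(not delete_claim).
Premises 1, 4, 8 do not contribute to this derivation.
Hence not delete_claim is obligatory.

Obligatory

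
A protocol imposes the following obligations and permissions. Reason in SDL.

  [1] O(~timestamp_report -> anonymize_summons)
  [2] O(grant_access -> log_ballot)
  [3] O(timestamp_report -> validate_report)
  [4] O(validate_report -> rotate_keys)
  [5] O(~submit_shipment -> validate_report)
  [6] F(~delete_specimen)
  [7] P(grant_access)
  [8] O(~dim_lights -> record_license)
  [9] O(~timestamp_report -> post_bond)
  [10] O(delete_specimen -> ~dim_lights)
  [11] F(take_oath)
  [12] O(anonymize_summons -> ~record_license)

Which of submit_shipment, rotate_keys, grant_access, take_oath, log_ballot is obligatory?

rotate_keys

F(~delete_specimen) at premise 6 means O(delete_specimen).
Applying K to premise 10 (O(delete_specimen -> ~dim_lights)) and O(delete_specimen) yields O(~dim_lights).
With premise 8, O(~dim_lights -> record_license), the K-axiom yields O(record_license).
The contrapositive of premise 12 (O(anonymize_summons -> ~record_license)) is O(record_license -> ~anonymize_summons), and O(record_license) is already established, so O(~anonymize_summons).
Premise 1 is O(~timestamp_report -> anonymize_summons); contrapositively O(~anonymize_summons -> timestamp_report). Since O(~anonymize_summons) holds, K gives O(timestamp_report).
With premise 3, O(timestamp_report -> validate_report), the K-axiom yields O(validate_report).
Premise 4 is O(validate_report -> rotate_keys); since O(validate_report), deontic closure gives O(rotate_keys).
So O(rotate_keys) holds — rotate_keys is obligatory. None of the other listed options is made obligatory by any chain of premises.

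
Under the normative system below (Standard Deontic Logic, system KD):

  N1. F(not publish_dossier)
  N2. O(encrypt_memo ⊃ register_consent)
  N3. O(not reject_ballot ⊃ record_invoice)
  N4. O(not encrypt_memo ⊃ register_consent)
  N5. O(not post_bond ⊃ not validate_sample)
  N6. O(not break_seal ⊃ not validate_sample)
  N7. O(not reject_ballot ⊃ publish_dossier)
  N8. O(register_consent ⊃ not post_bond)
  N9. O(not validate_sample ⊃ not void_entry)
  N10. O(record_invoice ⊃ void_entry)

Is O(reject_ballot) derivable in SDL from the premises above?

Premises 2 and 4 cover both cases: O(encrypt_memo ⊃ register_consent) and O(not encrypt_memo ⊃ register_consent). Since encrypt_memo ∨ not encrypt_memo is a tautology, O(register_consent) follows.
With premise 8, O(register_consent ⊃ not post_bond), the K-axiom yields O(not post_bond).
Premise 5 is O(not post_bond ⊃ not validate_sample); since O(not post_bond), deontic closure gives O(not validate_sample).
Applying K to premise 9 (O(not validate_sample ⊃ not void_entry)) and O(not validate_sample) yields O(not void_entry).
Premise 10, O(record_invoice ⊃ void_entry), contraposes to O(not void_entry ⊃ not record_invoice); with O(not void_entry) we get O(not record_invoice).
Premise 3, O(not reject_ballot ⊃ record_invoice), contraposes to O(not record_invoice ⊃ reject_ballot); with O(not record_invoice) we get O(reject_ballot).
Premises 1, 6, 7 do not contribute to this derivation.
So O(reject_ballot) follows.

Yes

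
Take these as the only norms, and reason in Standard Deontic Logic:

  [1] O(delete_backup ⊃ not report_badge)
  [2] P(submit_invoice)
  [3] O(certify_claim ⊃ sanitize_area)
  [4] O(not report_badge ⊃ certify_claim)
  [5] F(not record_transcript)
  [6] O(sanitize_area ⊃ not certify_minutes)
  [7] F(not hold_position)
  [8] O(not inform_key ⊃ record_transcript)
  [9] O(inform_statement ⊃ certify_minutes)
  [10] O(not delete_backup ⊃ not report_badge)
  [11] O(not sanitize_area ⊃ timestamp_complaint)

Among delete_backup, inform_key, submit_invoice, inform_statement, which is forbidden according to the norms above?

Premises 10 and 1 cover both cases: O(not delete_backup ⊃ not report_badge) and O(delete_backup ⊃ not report_badge). Since not delete_backup ∨ delete_backup is a tautology, O(not report_badge) follows.
With premise 4, O(not report_badge ⊃ certify_claim), the K-axiom yields O(certify_claim).
From O(certify_claim) and premise 3, O(certify_claim ⊃ sanitize_area), we obtain O(sanitize_area).
With premise 6, O(sanitize_area ⊃ not certify_minutes), the K-axiom yields O(not certify_minutes).
Premise 9 is O(inform_statement ⊃ certify_minutes); contrapositively O(not certify_minutes ⊃ not inform_statement). Since O(not certify_minutes) holds, K gives O(not inform_statement).
So O(not inform_statement) holds, i.e. inform_statement is forbidden. None of the other listed options is forbidden under the premises.

inform_statement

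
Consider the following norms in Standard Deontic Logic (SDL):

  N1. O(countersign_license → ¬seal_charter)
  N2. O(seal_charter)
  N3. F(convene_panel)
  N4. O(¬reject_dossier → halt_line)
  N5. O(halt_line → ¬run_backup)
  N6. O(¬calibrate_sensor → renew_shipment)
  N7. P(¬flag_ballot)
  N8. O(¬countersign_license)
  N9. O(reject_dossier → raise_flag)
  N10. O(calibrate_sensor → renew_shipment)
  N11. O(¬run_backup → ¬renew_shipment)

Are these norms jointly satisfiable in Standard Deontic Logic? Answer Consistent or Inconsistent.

Consistent

Premise 1 is O(countersign_license → ¬seal_charter), but O(countersign_license) is not derivable from the premises, so it does not yield O(¬seal_charter).
So O(¬seal_charter) is not derivable, and the apparent clash with O(seal_charter) does not arise.
A world satisfying every obligation exists (e.g. calibrate_sensor=false, convene_panel=false, countersign_license=false, flag_ballot=false, halt_line=false, raise_flag=true, reject_dossier=true, renew_shipment=true, run_backup=true, seal_charter=true); no atom is both obligatory and forbidden, so the set is consistent.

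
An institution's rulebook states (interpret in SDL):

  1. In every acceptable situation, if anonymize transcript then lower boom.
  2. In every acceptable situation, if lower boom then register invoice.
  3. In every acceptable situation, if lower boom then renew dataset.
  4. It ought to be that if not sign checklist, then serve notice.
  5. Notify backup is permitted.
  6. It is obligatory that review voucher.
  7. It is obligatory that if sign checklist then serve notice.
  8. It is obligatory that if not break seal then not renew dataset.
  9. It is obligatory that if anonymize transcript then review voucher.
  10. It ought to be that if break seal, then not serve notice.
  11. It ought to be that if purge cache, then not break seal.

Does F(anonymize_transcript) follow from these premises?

Premises 7 and 4 cover both cases: O(sign_checklist → serve_notice) and O(¬sign_checklist → serve_notice). Since sign_checklist ∨ ¬sign_checklist is a tautology, O(serve_notice) follows.
The contrapositive of premise 10 (O(break_seal → ¬serve_notice)) is O(serve_notice → ¬break_seal), and O(serve_notice) is already established, so O(¬break_seal).
With premise 8, O(¬break_seal → ¬renew_dataset), the K-axiom yields O(¬renew_dataset).
Premise 3 is O(lower_boom → renew_dataset); contrapositively O(¬renew_dataset → ¬lower_boom). Since O(¬renew_dataset) holds, K gives O(¬lower_boom).
Premise 1 is O(anonymize_transcript → lower_boom); contrapositively O(¬lower_boom → ¬anonymize_transcript). Since O(¬lower_boom) holds, K gives O(¬anonymize_transcript).
Premises 2, 5, 6, 9, 11 do not contribute to this derivation.
So O(¬anonymize_transcript) holds, i.e. F(anonymize_transcript). The claim follows.

Yes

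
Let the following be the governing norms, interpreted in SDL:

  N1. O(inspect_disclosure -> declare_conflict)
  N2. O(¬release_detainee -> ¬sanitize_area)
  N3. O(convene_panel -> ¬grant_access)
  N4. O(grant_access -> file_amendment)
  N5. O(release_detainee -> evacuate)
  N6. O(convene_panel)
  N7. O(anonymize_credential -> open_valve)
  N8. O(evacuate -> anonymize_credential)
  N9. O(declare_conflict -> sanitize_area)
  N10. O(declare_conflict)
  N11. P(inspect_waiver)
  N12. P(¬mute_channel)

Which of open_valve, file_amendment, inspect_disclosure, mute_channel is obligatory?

Premise 10 states O(declare_conflict) outright.
Premise 9 is O(declare_conflict -> sanitize_area); since O(declare_conflict), deontic closure gives O(sanitize_area).
The contrapositive of premise 2 (O(¬release_detainee -> ¬sanitize_area)) is O(sanitize_area -> release_detainee), and O(sanitize_area) is already established, so O(release_detainee).
With premise 5, O(release_detainee -> evacuate), the K-axiom yields O(evacuate).
Premise 8 is O(evacuate -> anonymize_credential); since O(evacuate), deontic closure gives O(anonymize_credential).
Premise 7 is O(anonymize_credential -> open_valve); since O(anonymize_credential), deontic closure gives O(open_valve).
So O(open_valve) holds — open_valve is obligatory. None of the other listed options is made obligatory by any chain of premises.

open_valve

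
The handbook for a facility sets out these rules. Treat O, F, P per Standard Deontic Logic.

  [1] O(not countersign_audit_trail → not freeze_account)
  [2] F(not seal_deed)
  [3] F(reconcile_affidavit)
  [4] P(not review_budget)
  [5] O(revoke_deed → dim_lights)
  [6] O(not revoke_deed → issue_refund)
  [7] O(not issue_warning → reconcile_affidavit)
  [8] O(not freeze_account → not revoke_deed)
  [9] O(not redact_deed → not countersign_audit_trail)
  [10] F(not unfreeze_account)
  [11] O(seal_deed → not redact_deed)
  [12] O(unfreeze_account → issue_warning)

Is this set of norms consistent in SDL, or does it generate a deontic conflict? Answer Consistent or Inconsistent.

Consistent

Premise 7 is O(not issue_warning → reconcile_affidavit), but O(not issue_warning) is not derivable from the premises, so it does not yield O(reconcile_affidavit).
So O(reconcile_affidavit) is not derivable, and the apparent clash with O(not reconcile_affidavit) does not arise.
A world satisfying every obligation exists (e.g. countersign_audit_trail=false, dim_lights=false, freeze_account=false, issue_refund=true, issue_warning=true, reconcile_affidavit=false, redact_deed=false, review_budget=false, revoke_deed=false, seal_deed=true, unfreeze_account=true); no atom is both obligatory and forbidden, so the set is consistent.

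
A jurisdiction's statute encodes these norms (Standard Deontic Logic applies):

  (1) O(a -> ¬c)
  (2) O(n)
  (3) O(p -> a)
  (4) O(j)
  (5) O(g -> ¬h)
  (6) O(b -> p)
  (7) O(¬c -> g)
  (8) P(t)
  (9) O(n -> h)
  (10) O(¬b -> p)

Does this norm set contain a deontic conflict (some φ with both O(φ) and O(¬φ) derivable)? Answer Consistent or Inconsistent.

Premises 6 and 10 are O(b -> p) and O(¬b -> p); every ideal world satisfies b or ¬b, so in either case p holds — hence O(p).
Applying K to premise 3 (O(p -> a)) and O(p) yields O(a).
With premise 1, O(a -> ¬c), the K-axiom yields O(¬c).
Premise 7 is O(¬c -> g); since O(¬c), deontic closure gives O(g).
Premise 5 is O(g -> ¬h); since O(g), deontic closure gives O(¬h).
The contrapositive of premise 9 (O(n -> h)) is O(¬h -> ¬n), and O(¬h) is already established, so O(¬n).
But premise 2 directly asserts O(n).
We now have both O(¬n) and O(n) — n is simultaneously obligatory and forbidden, violating the D-axiom.

Inconsistent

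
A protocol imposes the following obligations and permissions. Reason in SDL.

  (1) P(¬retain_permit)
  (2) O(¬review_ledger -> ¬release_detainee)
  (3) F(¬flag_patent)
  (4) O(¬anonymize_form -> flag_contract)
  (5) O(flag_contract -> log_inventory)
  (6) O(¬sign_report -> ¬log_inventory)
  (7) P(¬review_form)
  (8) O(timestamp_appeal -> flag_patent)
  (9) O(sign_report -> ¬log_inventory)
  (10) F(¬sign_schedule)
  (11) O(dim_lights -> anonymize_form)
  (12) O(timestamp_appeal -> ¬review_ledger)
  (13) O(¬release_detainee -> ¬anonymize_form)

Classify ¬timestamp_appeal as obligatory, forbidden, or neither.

By case analysis on ¬sign_report: premise 6 gives O(¬sign_report -> ¬log_inventory) and premise 9 gives O(sign_report -> ¬log_inventory), so O(¬log_inventory) either way.
Premise 5, O(flag_contract -> log_inventory), contraposes to O(¬log_inventory -> ¬flag_contract); with O(¬log_inventory) we get O(¬flag_contract).
The contrapositive of premise 4 (O(¬anonymize_form -> flag_contract)) is O(¬flag_contract -> anonymize_form), and O(¬flag_contract) is already established, so O(anonymize_form).
Premise 13 is O(¬release_detainee -> ¬anonymize_form); contrapositively O(anonymize_form -> release_detainee). Since O(anonymize_form) holds, K gives O(release_detainee).
Premise 2 is O(¬review_ledger -> ¬release_detainee); contrapositively O(release_detainee -> review_ledger). Since O(release_detainee) holds, K gives O(review_ledger).
Premise 12, O(timestamp_appeal -> ¬review_ledger), contraposes to O(review_ledger -> ¬timestamp_appeal); with O(review_ledger) we get O(¬timestamp_appeal).
Premises 1, 3, 7, 8, 10, 11 do not contribute to this derivation.
Hence ¬timestamp_appeal is obligatory.

Obligatory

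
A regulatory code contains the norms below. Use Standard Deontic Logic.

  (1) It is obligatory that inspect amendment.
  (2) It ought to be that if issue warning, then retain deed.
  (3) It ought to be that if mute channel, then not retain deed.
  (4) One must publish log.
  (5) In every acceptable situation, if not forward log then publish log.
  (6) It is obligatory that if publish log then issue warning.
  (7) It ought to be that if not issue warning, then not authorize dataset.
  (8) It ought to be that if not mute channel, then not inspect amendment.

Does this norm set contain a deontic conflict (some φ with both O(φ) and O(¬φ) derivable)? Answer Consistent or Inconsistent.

Inconsistent

From premise 4 we have O(publish_log).
From O(publish_log) and premise 6, O(publish_log → issue_warning), we obtain O(issue_warning).
Applying K to premise 2 (O(issue_warning → retain_deed)) and O(issue_warning) yields O(retain_deed).
The contrapositive of premise 3 (O(mute_channel → ¬retain_deed)) is O(retain_deed → ¬mute_channel), and O(retain_deed) is already established, so O(¬mute_channel).
Applying K to premise 8 (O(¬mute_channel → ¬inspect_amendment)) and O(¬mute_channel) yields O(¬inspect_amendment).
Yet premise 1 states O(inspect_amendment).
We now have both O(¬inspect_amendment) and O(inspect_amendment) — inspect_amendment is simultaneously obligatory and forbidden, violating the D-axiom.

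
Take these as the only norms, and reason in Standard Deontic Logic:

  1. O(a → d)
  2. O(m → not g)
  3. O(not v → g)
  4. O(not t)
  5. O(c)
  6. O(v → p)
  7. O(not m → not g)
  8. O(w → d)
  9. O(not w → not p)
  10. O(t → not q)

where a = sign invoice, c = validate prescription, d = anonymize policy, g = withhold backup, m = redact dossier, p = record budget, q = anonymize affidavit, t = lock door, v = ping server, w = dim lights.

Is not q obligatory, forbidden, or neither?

Premise 10 is O(t → not q), but O(t) is not derivable from the premises, so it does not yield O(not q).
No premise or chain of K-axiom applications forces O(not q), and none forces O(q). So not q is neither obligatory nor forbidden under these norms.

Neither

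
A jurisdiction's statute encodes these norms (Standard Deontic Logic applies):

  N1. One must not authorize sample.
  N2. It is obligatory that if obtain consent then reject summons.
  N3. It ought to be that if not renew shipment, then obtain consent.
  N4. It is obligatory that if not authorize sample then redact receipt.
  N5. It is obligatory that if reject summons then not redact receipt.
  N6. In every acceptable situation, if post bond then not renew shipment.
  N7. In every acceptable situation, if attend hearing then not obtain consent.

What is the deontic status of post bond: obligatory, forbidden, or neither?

Premise 1, F(authorize_sample), is equivalent to O(¬authorize_sample).
Applying K to premise 4 (O(¬authorize_sample → redact_receipt)) and O(¬authorize_sample) yields O(redact_receipt).
Premise 5 is O(reject_summons → ¬redact_receipt); contrapositively O(redact_receipt → ¬reject_summons). Since O(redact_receipt) holds, K gives O(¬reject_summons).
Premise 2, O(obtain_consent → reject_summons), contraposes to O(¬reject_summons → ¬obtain_consent); with O(¬reject_summons) we get O(¬obtain_consent).
Premise 3 is O(¬renew_shipment → obtain_consent); contrapositively O(¬obtain_consent → renew_shipment). Since O(¬obtain_consent) holds, K gives O(renew_shipment).
Premise 6 is O(post_bond → ¬renew_shipment); contrapositively O(renew_shipment → ¬post_bond). Since O(renew_shipment) holds, K gives O(¬post_bond).
Premise 7 does not contribute to this derivation.
Thus O(¬post_bond), which is F(post_bond): post_bond is forbidden.

Forbidden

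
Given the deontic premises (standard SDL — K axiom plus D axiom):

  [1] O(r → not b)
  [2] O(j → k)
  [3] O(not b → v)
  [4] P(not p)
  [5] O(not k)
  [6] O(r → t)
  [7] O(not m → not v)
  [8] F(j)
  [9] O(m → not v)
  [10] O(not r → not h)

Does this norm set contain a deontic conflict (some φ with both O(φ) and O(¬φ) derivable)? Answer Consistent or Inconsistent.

Premise 2 is O(j → k), but O(j) is not derivable from the premises, so it does not yield O(k).
So O(k) is not derivable, and the apparent clash with O(not k) does not arise.
A world satisfying every obligation exists (e.g. b=true, h=false, j=false, k=false, m=false, p=false, r=false, t=false, v=false); no atom is both obligatory and forbidden, so the set is consistent.

Consistent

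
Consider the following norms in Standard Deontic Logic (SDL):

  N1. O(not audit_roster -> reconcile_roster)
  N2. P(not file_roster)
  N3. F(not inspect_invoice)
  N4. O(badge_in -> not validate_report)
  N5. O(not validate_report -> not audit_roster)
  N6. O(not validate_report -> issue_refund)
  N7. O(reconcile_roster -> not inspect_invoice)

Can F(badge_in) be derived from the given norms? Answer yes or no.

F(not inspect_invoice) at premise 3 means O(inspect_invoice).
Premise 7 is O(reconcile_roster -> not inspect_invoice); contrapositively O(inspect_invoice -> not reconcile_roster). Since O(inspect_invoice) holds, K gives O(not reconcile_roster).
Premise 1, O(not audit_roster -> reconcile_roster), contraposes to O(not reconcile_roster -> audit_roster); with O(not reconcile_roster) we get O(audit_roster).
Premise 5 is O(not validate_report -> not audit_roster); contrapositively O(audit_roster -> validate_report). Since O(audit_roster) holds, K gives O(validate_report).
Premise 4, O(badge_in -> not validate_report), contraposes to O(validate_report -> not badge_in); with O(validate_report) we get O(not badge_in).
Premises 2, 6 do not contribute to this derivation.
So O(not badge_in) holds, i.e. F(badge_in). The claim follows.

Yes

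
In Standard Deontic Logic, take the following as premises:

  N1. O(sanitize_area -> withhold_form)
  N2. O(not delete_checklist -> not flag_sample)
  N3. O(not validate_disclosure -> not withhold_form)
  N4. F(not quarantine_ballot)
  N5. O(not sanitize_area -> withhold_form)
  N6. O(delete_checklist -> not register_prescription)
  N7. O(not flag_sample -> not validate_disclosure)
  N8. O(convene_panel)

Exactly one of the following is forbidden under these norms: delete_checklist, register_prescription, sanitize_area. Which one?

Premises 1 and 5 cover both cases: O(sanitize_area -> withhold_form) and O(not sanitize_area -> withhold_form). Since sanitize_area ∨ not sanitize_area is a tautology, O(withhold_form) follows.
Premise 3 is O(not validate_disclosure -> not withhold_form); contrapositively O(withhold_form -> validate_disclosure). Since O(withhold_form) holds, K gives O(validate_disclosure).
Premise 7, O(not flag_sample -> not validate_disclosure), contraposes to O(validate_disclosure -> flag_sample); with O(validate_disclosure) we get O(flag_sample).
Premise 2 is O(not delete_checklist -> not flag_sample); contrapositively O(flag_sample -> delete_checklist). Since O(flag_sample) holds, K gives O(delete_checklist).
With premise 6, O(delete_checklist -> not register_prescription), the K-axiom yields O(not register_prescription).
So O(not register_prescription) holds, i.e. register_prescription is forbidden. None of the other listed options is forbidden under the premises.

register_prescription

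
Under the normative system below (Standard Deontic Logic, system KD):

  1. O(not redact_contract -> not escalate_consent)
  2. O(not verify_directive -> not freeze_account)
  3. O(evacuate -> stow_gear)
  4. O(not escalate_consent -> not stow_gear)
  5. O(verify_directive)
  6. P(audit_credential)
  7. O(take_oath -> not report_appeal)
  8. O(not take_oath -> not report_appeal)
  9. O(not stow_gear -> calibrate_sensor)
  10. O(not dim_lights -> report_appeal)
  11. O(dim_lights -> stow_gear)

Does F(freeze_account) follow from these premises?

Premise 2 is O(not verify_directive -> not freeze_account), but O(not verify_directive) is not derivable from the premises, so it does not yield O(not freeze_account).
No other premise forces O(not freeze_account). An ideal world satisfying every premise can still have freeze_account true, so F(freeze_account) is not derivable.

No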